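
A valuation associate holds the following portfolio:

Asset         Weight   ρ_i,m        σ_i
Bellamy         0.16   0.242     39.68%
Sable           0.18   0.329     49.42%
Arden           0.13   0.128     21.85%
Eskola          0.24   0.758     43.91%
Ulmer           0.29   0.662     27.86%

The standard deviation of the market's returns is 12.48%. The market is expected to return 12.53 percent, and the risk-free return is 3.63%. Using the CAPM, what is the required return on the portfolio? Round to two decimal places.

16.58%

β_Bellamy = 0.242 × 39.68% / 12.48% = 0.7694
β_Sable = 0.329 × 49.42% / 12.48% = 1.3028
β_Arden = 0.128 × 21.85% / 12.48% = 0.2241
β_Eskola = 0.758 × 43.91% / 12.48% = 2.6670
β_Ulmer = 0.662 × 27.86% / 12.48% = 1.4778
β_P = Σ w_i β_i = 0.16×0.7694 + 0.18×1.3028 + 0.13×0.2241 + 0.24×2.6670 + 0.29×1.4778 = 1.4554
MRP = 12.53% − 3.63% = 8.90%
E(R_P) = R_f + β_P × MRP = 3.63% + 1.4554 × 8.90% = 16.58%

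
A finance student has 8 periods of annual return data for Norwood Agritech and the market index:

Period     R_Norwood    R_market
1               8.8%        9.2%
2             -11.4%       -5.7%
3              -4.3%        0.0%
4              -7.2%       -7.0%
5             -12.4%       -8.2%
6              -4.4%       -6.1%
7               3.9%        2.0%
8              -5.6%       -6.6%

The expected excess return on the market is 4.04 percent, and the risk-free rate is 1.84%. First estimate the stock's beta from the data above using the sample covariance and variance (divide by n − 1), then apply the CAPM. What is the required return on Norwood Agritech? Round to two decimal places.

6.24%

Mean R_i = (8.8 − 11.4 − 4.3 − 7.2 − 12.4 − 4.4 + 3.9 − 5.6) / 8 = -4.0750%
Mean R_m = (9.2 − 5.7 + 0.0 − 7.0 − 8.2 − 6.1 + 2.0 − 6.6) / 8 = -2.8000%
Σ(R_i − R̄_i)(R_m − R̄_m) = 278.3400  ⇒  Cov = 278.3400 / 7 = 39.7629
Σ(R_m − R̄_m)² = 255.4200  ⇒  Var(R_m) = 255.4200 / 7 = 36.4886
β = Cov / Var(R_m) = 39.7629 / 36.4886 = 1.0897
E(R) = R_f + β × MRP = 1.84% + 1.0897 × 4.04% = 6.24%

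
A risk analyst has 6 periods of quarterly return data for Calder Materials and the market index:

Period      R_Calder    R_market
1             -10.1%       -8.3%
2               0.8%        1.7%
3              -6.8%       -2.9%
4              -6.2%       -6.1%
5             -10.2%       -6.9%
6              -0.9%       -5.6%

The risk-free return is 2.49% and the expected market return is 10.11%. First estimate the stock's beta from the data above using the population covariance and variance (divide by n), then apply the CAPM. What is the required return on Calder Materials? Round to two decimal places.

9.75%

Mean R_i = (-10.1 + 0.8 − 6.8 − 6.2 − 10.2 − 0.9) / 6 = -5.5667%
Mean R_m = (-8.3 + 1.7 − 2.9 − 6.1 − 6.9 − 5.6) / 6 = -4.6833%
Σ(R_i − R̄_i)(R_m − R̄_m) = 61.7267  ⇒  Cov = 61.7267 / 6 = 10.2878
Σ(R_m − R̄_m)² = 64.7683  ⇒  Var(R_m) = 64.7683 / 6 = 10.7947
β = Cov / Var(R_m) = 10.2878 / 10.7947 = 0.9530
MRP = 10.11% − 2.49% = 7.62%
E(R) = R_f + β × MRP = 2.49% + 0.9530 × 7.62% = 9.75%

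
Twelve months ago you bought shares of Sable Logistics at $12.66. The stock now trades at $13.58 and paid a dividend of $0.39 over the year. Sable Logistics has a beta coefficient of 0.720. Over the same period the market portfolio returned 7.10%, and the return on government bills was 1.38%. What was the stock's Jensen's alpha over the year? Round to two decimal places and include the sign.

Realised HPR = (P1 + D1 − P0) / P0 = (13.58 + 0.39 − 12.66) / 12.66 = 1.31 / 12.66 = 10.3476%
MRP = 7.10% − 1.38% = 5.72%
CAPM required = R_f + β·MRP = 1.38% + 0.720 × 5.72% = 5.49840%
α = realised − required = 10.3476% − 5.49840% = +4.85%

+4.85%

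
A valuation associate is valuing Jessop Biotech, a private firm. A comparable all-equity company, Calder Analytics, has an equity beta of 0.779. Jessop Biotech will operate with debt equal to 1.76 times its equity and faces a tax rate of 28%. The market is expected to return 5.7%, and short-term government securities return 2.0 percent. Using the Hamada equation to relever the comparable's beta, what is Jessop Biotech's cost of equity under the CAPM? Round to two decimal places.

β_L = β_U × [1 + (1 − t)(D/E)] = 0.779 × [1 + (1 − 0.28) × 1.76]
    = 0.779 × [1 + 0.72 × 1.76] = 0.779 × 2.2672 = 1.7661
MRP = 5.7% − 2.0% = 3.70%
E(R) = R_f + β_L × MRP = 2.0% + 1.7661 × 3.7% = 8.53%

8.53%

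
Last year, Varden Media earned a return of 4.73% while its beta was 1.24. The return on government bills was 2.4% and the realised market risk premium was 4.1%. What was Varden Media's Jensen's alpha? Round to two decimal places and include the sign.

CAPM benchmark = R_f + β(R_m − R_f) = 2.4% + 1.24 × 4.1% = 7.4840%
α = actual − benchmark = 4.73% − 7.4840% = -2.75%

-2.75%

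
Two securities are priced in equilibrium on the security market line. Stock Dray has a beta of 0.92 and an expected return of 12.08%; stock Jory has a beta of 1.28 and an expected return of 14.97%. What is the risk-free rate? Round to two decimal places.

4.69%

Both satisfy E(R) = R_f + β·MRP, so the slope of the SML is
MRP = (14.97% − 12.08%) / (1.28 − 0.92) = 2.89% / 0.36 = 8.0278%
R_f = E(R_Dray) − β_Dray·MRP = 12.08% − 0.92 × 8.0278% = 4.6944%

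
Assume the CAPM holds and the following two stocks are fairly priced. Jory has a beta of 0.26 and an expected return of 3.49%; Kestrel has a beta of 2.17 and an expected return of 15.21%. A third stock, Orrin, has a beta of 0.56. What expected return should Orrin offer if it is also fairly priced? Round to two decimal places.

5.33%

MRP (SML slope) = (15.21% − 3.49%) / (2.17 − 0.26) = 11.72% / 1.91 = 6.1361%
R_f (intercept) = 3.49% − 0.26 × 6.1361% = 1.8946%
E(R_Orrin) = R_f + β × MRP = 1.8946% + 0.56 × 6.1361% = 5.33%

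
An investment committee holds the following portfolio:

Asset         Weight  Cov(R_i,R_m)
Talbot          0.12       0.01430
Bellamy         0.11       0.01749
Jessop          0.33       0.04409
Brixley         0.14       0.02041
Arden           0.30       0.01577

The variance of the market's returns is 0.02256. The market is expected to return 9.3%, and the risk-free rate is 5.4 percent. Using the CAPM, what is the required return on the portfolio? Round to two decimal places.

9.86%

β_Talbot = 0.01430 / 0.02256 = 0.6339
β_Bellamy = 0.01749 / 0.02256 = 0.7753
β_Jessop = 0.04409 / 0.02256 = 1.9543
β_Brixley = 0.02041 / 0.02256 = 0.9047
β_Arden = 0.01577 / 0.02256 = 0.6990
β_P = Σ w_i β_i = 0.12×0.6339 + 0.11×0.7753 + 0.33×1.9543 + 0.14×0.9047 + 0.30×0.6990 = 1.1426
MRP = 9.3% − 5.4% = 3.90%
E(R_P) = R_f + β_P × MRP = 5.4% + 1.1426 × 3.9% = 9.86%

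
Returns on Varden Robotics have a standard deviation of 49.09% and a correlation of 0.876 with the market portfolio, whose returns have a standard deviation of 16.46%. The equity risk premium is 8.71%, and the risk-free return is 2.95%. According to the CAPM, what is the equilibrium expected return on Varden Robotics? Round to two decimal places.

β = ρ × σ_i / σ_m = 0.876 × 49.09% / 16.46% = 2.6126
E(R) = 2.95% + 2.6126 × 8.71% = 25.71%

25.71%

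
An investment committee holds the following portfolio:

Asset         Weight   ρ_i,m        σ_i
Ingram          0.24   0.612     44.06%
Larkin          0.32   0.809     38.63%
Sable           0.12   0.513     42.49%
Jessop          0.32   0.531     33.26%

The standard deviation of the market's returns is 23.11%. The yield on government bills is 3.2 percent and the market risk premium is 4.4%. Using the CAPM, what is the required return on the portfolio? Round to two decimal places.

β_Ingram = 0.612 × 44.06% / 23.11% = 1.1668
β_Larkin = 0.809 × 38.63% / 23.11% = 1.3523
β_Sable = 0.513 × 42.49% / 23.11% = 0.9432
β_Jessop = 0.531 × 33.26% / 23.11% = 0.7642
β_P = Σ w_i β_i = 0.24×1.1668 + 0.32×1.3523 + 0.12×0.9432 + 0.32×0.7642 = 1.0705
E(R_P) = R_f + β_P × MRP = 3.2% + 1.0705 × 4.4% = 7.91%

7.91%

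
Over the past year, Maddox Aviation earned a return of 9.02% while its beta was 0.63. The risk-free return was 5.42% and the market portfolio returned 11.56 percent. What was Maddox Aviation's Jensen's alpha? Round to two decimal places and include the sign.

-0.27%

Market excess return = 11.56% − 5.42% = 6.14%
CAPM benchmark = R_f + β(R_m − R_f) = 5.42% + 0.63 × 6.14% = 9.2882%
α = actual − benchmark = 9.02% − 9.2882% = -0.27%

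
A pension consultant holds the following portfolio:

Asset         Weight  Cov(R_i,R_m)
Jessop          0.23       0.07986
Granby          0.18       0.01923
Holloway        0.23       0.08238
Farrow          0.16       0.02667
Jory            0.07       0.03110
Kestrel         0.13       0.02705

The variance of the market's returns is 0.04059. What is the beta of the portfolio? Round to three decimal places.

β_Jessop = 0.07986 / 0.04059 = 1.9675
β_Granby = 0.01923 / 0.04059 = 0.4738
β_Holloway = 0.08238 / 0.04059 = 2.0296
β_Farrow = 0.02667 / 0.04059 = 0.6571
β_Jory = 0.03110 / 0.04059 = 0.7662
β_Kestrel = 0.02705 / 0.04059 = 0.6664
β_P = Σ w_i β_i = 0.23×1.9675 + 0.18×0.4738 + 0.23×2.0296 + 0.16×0.6571 + 0.07×0.7662 + 0.13×0.6664 = 1.2500

1.250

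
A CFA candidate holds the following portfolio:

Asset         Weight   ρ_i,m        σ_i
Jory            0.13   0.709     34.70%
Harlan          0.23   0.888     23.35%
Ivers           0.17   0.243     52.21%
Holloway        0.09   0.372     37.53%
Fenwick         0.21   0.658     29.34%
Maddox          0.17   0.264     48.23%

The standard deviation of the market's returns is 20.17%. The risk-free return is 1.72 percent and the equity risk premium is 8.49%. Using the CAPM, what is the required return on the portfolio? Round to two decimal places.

9.13%

β_Jory = 0.709 × 34.70% / 20.17% = 1.2197
β_Harlan = 0.888 × 23.35% / 20.17% = 1.0280
β_Ivers = 0.243 × 52.21% / 20.17% = 0.6290
β_Holloway = 0.372 × 37.53% / 20.17% = 0.6922
β_Fenwick = 0.658 × 29.34% / 20.17% = 0.9572
β_Maddox = 0.264 × 48.23% / 20.17% = 0.6313
β_P = Σ w_i β_i = 0.13×1.2197 + 0.23×1.0280 + 0.17×0.6290 + 0.09×0.6922 + 0.21×0.9572 + 0.17×0.6313 = 0.8726
E(R_P) = R_f + β_P × MRP = 1.72% + 0.8726 × 8.49% = 9.13%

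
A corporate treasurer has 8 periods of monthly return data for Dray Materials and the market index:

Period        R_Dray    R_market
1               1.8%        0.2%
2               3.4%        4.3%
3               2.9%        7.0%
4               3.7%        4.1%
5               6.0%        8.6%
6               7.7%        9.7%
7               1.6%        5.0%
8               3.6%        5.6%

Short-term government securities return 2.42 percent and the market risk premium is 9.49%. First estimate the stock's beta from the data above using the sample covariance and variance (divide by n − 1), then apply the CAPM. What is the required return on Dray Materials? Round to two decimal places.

7.71%

Mean R_i = (1.8 + 3.4 + 2.9 + 3.7 + 6.0 + 7.7 + 1.6 + 3.6) / 8 = 3.8375%
Mean R_m = (0.2 + 4.3 + 7.0 + 4.1 + 8.6 + 9.7 + 5.0 + 5.6) / 8 = 5.5625%
Σ(R_i − R̄_i)(R_m − R̄_m) = 34.1313  ⇒  Cov = 34.1313 / 7 = 4.8759
Σ(R_m − R̄_m)² = 61.2188  ⇒  Var(R_m) = 61.2188 / 7 = 8.7455
β = Cov / Var(R_m) = 4.8759 / 8.7455 = 0.5575
E(R) = R_f + β × MRP = 2.42% + 0.5575 × 9.49% = 7.71%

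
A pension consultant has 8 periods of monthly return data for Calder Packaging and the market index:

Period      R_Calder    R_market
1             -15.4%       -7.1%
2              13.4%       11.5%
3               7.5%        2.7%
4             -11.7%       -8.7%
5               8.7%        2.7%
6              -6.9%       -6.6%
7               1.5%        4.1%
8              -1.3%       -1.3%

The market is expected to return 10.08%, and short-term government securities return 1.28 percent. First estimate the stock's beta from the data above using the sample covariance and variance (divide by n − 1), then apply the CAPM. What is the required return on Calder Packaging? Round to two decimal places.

13.42%

Mean R_i = (-15.4 + 13.4 + 7.5 − 11.7 + 8.7 − 6.9 + 1.5 − 1.3) / 8 = -0.5250%
Mean R_m = (-7.1 + 11.5 + 2.7 − 8.7 + 2.7 − 6.6 + 4.1 − 1.3) / 8 = -0.3375%
Σ(R_i − R̄_i)(R_m − R̄_m) = 460.9325  ⇒  Cov = 460.9325 / 7 = 65.8475
Σ(R_m − R̄_m)² = 334.0788  ⇒  Var(R_m) = 334.0788 / 7 = 47.7255
β = Cov / Var(R_m) = 65.8475 / 47.7255 = 1.3797
MRP = 10.08% − 1.28% = 8.80%
E(R) = R_f + β × MRP = 1.28% + 1.3797 × 8.80% = 13.42%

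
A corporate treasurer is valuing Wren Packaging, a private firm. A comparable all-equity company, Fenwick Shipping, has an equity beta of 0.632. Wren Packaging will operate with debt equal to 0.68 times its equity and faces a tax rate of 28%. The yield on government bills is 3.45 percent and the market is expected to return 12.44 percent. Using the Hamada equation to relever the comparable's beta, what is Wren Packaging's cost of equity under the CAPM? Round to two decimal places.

β_L = β_U × [1 + (1 − t)(D/E)] = 0.632 × [1 + (1 − 0.28) × 0.68]
    = 0.632 × [1 + 0.72 × 0.68] = 0.632 × 1.4896 = 0.9414
MRP = 12.44% − 3.45% = 8.99%
E(R) = R_f + β_L × MRP = 3.45% + 0.9414 × 8.99% = 11.91%

11.91%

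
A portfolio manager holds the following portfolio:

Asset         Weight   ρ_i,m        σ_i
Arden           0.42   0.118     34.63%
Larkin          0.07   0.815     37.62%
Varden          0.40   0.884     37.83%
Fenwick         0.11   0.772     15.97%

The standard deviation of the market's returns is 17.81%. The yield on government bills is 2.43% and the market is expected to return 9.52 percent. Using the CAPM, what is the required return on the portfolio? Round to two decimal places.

β_Arden = 0.118 × 34.63% / 17.81% = 0.2294
β_Larkin = 0.815 × 37.62% / 17.81% = 1.7215
β_Varden = 0.884 × 37.83% / 17.81% = 1.8777
β_Fenwick = 0.772 × 15.97% / 17.81% = 0.6922
β_P = Σ w_i β_i = 0.42×0.2294 + 0.07×1.7215 + 0.40×1.8777 + 0.11×0.6922 = 1.0441
MRP = 9.52% − 2.43% = 7.09%
E(R_P) = R_f + β_P × MRP = 2.43% + 1.0441 × 7.09% = 9.83%

9.83%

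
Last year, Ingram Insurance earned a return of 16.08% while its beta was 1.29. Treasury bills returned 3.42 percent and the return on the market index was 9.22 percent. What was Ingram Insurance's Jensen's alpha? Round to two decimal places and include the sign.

Market excess return = 9.22% − 3.42% = 5.80%
CAPM benchmark = R_f + β(R_m − R_f) = 3.42% + 1.29 × 5.80% = 10.9020%
α = actual − benchmark = 16.08% − 10.9020% = +5.18%

+5.18%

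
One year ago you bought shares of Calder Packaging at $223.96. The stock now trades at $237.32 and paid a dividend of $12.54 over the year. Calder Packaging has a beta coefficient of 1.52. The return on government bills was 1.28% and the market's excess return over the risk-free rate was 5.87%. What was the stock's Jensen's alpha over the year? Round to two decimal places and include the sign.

Realised HPR = (P1 + D1 − P0) / P0 = (237.32 + 12.54 − 223.96) / 223.96 = 25.90 / 223.96 = 11.5646%
CAPM required = R_f + β·MRP = 1.28% + 1.52 × 5.87% = 10.2024%
α = realised − required = 11.5646% − 10.2024% = +1.36%

+1.36%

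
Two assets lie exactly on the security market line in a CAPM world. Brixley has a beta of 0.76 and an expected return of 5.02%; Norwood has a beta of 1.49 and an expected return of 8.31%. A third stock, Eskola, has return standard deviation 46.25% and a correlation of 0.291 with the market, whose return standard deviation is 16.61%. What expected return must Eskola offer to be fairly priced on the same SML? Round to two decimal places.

MRP = (8.31% − 5.02%) / (1.49 − 0.76) = 4.5068%
R_f = 5.02% − 0.76 × 4.5068% = 1.5948%
β_Eskola = ρ·σ_i/σ_m = 0.291 × 46.25 / 16.61 = 0.8103
E(R_Eskola) = R_f + β × MRP = 1.5948% + 0.8103 × 4.5068% = 5.25%

5.25%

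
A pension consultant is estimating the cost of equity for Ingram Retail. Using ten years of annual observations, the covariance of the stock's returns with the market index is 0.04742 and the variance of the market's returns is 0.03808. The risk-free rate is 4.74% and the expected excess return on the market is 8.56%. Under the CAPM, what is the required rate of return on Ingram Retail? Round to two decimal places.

15.40%

β = Cov(R_i, R_m) / Var(R_m) = 0.04742 / 0.03808 = 1.2453
E(R) = R_f + β × MRP = 4.74% + 1.2453 × 8.56% = 15.40%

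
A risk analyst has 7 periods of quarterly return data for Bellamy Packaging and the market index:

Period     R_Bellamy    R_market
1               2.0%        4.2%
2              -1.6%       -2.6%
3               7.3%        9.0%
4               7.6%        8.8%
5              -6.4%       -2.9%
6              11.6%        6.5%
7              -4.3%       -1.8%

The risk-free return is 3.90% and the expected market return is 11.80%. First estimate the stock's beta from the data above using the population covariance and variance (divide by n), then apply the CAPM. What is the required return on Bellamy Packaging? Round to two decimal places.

12.96%

Mean R_i = (2.0 − 1.6 + 7.3 + 7.6 − 6.4 + 11.6 − 4.3) / 7 = 2.3143%
Mean R_m = (4.2 − 2.6 + 9.0 + 8.8 − 2.9 + 6.5 − 1.8) / 7 = 3.0286%
Σ(R_i − R̄_i)(R_m − R̄_m) = 197.7771  ⇒  Cov = 197.7771 / 7 = 28.2539
Σ(R_m − R̄_m)² = 172.5343  ⇒  Var(R_m) = 172.5343 / 7 = 24.6478
β = Cov / Var(R_m) = 28.2539 / 24.6478 = 1.1463
MRP = 11.80% − 3.90% = 7.90%
E(R) = R_f + β × MRP = 3.90% + 1.1463 × 7.90% = 12.96%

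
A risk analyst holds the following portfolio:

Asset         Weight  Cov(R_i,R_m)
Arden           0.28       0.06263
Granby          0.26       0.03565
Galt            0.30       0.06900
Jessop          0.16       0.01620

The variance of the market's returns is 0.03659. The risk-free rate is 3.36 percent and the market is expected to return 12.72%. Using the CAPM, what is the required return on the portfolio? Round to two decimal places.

16.18%

β_Arden = 0.06263 / 0.03659 = 1.7117
β_Granby = 0.03565 / 0.03659 = 0.9743
β_Galt = 0.06900 / 0.03659 = 1.8858
β_Jessop = 0.01620 / 0.03659 = 0.4427
β_P = Σ w_i β_i = 0.28×1.7117 + 0.26×0.9743 + 0.30×1.8858 + 0.16×0.4427 = 1.3692
MRP = 12.72% − 3.36% = 9.36%
E(R_P) = R_f + β_P × MRP = 3.36% + 1.3692 × 9.36% = 16.18%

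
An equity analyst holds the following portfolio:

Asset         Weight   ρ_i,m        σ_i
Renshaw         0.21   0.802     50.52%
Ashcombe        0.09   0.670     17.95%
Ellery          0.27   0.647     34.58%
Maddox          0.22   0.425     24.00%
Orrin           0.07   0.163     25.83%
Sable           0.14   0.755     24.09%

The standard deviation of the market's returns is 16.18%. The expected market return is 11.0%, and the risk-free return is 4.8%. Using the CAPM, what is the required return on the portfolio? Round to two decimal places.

β_Renshaw = 0.802 × 50.52% / 16.18% = 2.5041
β_Ashcombe = 0.670 × 17.95% / 16.18% = 0.7433
β_Ellery = 0.647 × 34.58% / 16.18% = 1.3828
β_Maddox = 0.425 × 24.00% / 16.18% = 0.6304
β_Orrin = 0.163 × 25.83% / 16.18% = 0.2602
β_Sable = 0.755 × 24.09% / 16.18% = 1.1241
β_P = Σ w_i β_i = 0.21×2.5041 + 0.09×0.7433 + 0.27×1.3828 + 0.22×0.6304 + 0.07×0.2602 + 0.14×1.1241 = 1.2804
MRP = 11.0% − 4.8% = 6.20%
E(R_P) = R_f + β_P × MRP = 4.8% + 1.2804 × 6.2% = 12.74%

12.74%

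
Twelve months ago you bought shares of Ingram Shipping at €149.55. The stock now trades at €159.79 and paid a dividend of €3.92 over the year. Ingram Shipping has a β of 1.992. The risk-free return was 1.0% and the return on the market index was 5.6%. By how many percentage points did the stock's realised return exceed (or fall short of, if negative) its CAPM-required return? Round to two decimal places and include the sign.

-0.69%

Realised HPR = (P1 + D1 − P0) / P0 = (159.79 + 3.92 − 149.55) / 149.55 = 14.16 / 149.55 = 9.4684%
MRP = 5.6% − 1.0% = 4.60%
CAPM required = R_f + β·MRP = 1.0% + 1.992 × 4.6% = 10.1632%
α = realised − required = 9.4684% − 10.1632% = -0.69%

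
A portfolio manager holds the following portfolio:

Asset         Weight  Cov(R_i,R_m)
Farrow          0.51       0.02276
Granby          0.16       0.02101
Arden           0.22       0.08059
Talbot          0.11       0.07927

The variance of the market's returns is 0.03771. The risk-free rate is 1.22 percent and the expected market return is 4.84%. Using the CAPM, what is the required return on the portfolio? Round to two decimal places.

5.20%

β_Farrow = 0.02276 / 0.03771 = 0.6036
β_Granby = 0.02101 / 0.03771 = 0.5571
β_Arden = 0.08059 / 0.03771 = 2.1371
β_Talbot = 0.07927 / 0.03771 = 2.1021
β_P = Σ w_i β_i = 0.51×0.6036 + 0.16×0.5571 + 0.22×2.1371 + 0.11×2.1021 = 1.0984
MRP = 4.84% − 1.22% = 3.62%
E(R_P) = R_f + β_P × MRP = 1.22% + 1.0984 × 3.62% = 5.20%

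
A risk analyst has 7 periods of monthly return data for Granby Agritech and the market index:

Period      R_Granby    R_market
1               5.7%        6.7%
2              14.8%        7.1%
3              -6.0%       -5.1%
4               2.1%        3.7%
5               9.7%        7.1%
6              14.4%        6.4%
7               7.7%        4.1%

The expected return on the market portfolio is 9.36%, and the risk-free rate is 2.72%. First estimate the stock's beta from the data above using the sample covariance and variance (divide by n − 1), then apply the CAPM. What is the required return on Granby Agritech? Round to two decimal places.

12.38%

Mean R_i = (5.7 + 14.8 − 6.0 + 2.1 + 9.7 + 14.4 + 7.7) / 7 = 6.9143%
Mean R_m = (6.7 + 7.1 − 5.1 + 3.7 + 7.1 + 6.4 + 4.1) / 7 = 4.2857%
Σ(R_i − R̄_i)(R_m − R̄_m) = 166.8114  ⇒  Cov = 166.8114 / 6 = 27.8019
Σ(R_m − R̄_m)² = 114.6086  ⇒  Var(R_m) = 114.6086 / 6 = 19.1014
β = Cov / Var(R_m) = 27.8019 / 19.1014 = 1.4555
MRP = 9.36% − 2.72% = 6.64%
E(R) = R_f + β × MRP = 2.72% + 1.4555 × 6.64% = 12.38%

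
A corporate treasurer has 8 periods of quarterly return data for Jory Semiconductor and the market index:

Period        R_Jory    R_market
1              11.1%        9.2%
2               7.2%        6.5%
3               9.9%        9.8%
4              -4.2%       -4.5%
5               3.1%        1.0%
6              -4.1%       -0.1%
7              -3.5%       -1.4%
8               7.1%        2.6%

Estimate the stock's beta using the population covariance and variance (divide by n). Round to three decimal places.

1.154

Mean R_i = (11.1 + 7.2 + 9.9 − 4.2 + 3.1 − 4.1 − 3.5 + 7.1) / 8 = 3.3250%
Mean R_m = (9.2 + 6.5 + 9.8 − 4.5 + 1.0 − 0.1 − 1.4 + 2.6) / 8 = 2.8875%
Σ(R_i − R̄_i)(R_m − R̄_m) = 214.9025  ⇒  Cov = 214.9025 / 8 = 26.8628
Σ(R_m − R̄_m)² = 186.2088  ⇒  Var(R_m) = 186.2088 / 8 = 23.2761
β = Cov / Var(R_m) = 26.8628 / 23.2761 = 1.1541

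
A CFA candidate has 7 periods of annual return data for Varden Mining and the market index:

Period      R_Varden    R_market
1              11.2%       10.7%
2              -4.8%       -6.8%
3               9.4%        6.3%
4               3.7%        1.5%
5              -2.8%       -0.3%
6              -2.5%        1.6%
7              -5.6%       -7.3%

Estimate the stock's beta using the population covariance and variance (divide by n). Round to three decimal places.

Mean R_i = (11.2 − 4.8 + 9.4 + 3.7 − 2.8 − 2.5 − 5.6) / 7 = 1.2286%
Mean R_m = (10.7 − 6.8 + 6.3 + 1.5 − 0.3 + 1.6 − 7.3) / 7 = 0.8143%
Σ(R_i − R̄_i)(R_m − R̄_m) = 247.9671  ⇒  Cov = 247.9671 / 7 = 35.4239
Σ(R_m − R̄_m)² = 253.9686  ⇒  Var(R_m) = 253.9686 / 7 = 36.2812
β = Cov / Var(R_m) = 35.4239 / 36.2812 = 0.9764

0.976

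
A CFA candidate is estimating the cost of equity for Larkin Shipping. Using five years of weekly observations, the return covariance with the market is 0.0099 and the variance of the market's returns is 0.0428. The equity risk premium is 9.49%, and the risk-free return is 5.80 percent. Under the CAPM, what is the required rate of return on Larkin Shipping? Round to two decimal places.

β = Cov(R_i, R_m) / Var(R_m) = 0.0099 / 0.0428 = 0.2313
E(R) = R_f + β × MRP = 5.80% + 0.2313 × 9.49% = 8.00%

8.00%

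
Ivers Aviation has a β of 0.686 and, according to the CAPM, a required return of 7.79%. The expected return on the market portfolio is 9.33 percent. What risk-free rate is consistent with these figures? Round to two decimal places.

4.43%

E(R) = R_f + β(E(R_m) − R_f) = R_f(1 − β) + β·E(R_m)
7.79% = R_f × (1 − 0.686) + 0.686 × 9.33%
7.79% = R_f × 0.314 + 6.40038%
R_f = (7.79% − 6.40038%) / 0.314 = 4.43%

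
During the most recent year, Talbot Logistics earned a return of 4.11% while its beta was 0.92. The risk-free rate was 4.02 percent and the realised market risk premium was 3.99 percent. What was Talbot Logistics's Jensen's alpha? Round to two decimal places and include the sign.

CAPM benchmark = R_f + β(R_m − R_f) = 4.02% + 0.92 × 3.99% = 7.6908%
α = actual − benchmark = 4.11% − 7.6908% = -3.58%

-3.58%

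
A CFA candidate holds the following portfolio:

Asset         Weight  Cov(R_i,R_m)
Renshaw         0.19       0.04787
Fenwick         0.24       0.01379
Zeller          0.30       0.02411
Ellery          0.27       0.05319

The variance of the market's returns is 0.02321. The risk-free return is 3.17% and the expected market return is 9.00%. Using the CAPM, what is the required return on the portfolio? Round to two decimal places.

11.71%

β_Renshaw = 0.04787 / 0.02321 = 2.0625
β_Fenwick = 0.01379 / 0.02321 = 0.5941
β_Zeller = 0.02411 / 0.02321 = 1.0388
β_Ellery = 0.05319 / 0.02321 = 2.2917
β_P = Σ w_i β_i = 0.19×2.0625 + 0.24×0.5941 + 0.30×1.0388 + 0.27×2.2917 = 1.4649
MRP = 9.00% − 3.17% = 5.83%
E(R_P) = R_f + β_P × MRP = 3.17% + 1.4649 × 5.83% = 11.71%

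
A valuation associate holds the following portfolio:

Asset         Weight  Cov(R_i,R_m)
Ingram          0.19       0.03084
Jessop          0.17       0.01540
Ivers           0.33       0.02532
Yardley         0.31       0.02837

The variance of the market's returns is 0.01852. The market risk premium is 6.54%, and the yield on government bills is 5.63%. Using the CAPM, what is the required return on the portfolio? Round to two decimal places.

14.68%

β_Ingram = 0.03084 / 0.01852 = 1.6652
β_Jessop = 0.01540 / 0.01852 = 0.8315
β_Ivers = 0.02532 / 0.01852 = 1.3672
β_Yardley = 0.02837 / 0.01852 = 1.5319
β_P = Σ w_i β_i = 0.19×1.6652 + 0.17×0.8315 + 0.33×1.3672 + 0.31×1.5319 = 1.3838
E(R_P) = R_f + β_P × MRP = 5.63% + 1.3838 × 6.54% = 14.68%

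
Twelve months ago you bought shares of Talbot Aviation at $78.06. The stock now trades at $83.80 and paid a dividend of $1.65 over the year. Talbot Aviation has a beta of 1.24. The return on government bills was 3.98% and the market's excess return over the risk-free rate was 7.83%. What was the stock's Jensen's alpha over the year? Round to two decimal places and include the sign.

Realised HPR = (P1 + D1 − P0) / P0 = (83.80 + 1.65 − 78.06) / 78.06 = 7.39 / 78.06 = 9.4671%
CAPM required = R_f + β·MRP = 3.98% + 1.24 × 7.83% = 13.6892%
α = realised − required = 9.4671% − 13.6892% = -4.22%

-4.22%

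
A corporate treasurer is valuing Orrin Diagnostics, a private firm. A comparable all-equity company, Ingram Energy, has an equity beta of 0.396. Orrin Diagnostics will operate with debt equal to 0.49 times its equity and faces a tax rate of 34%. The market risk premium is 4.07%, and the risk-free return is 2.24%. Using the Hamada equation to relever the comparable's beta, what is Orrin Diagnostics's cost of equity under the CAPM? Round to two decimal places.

4.37%

β_L = β_U × [1 + (1 − t)(D/E)] = 0.396 × [1 + (1 − 0.34) × 0.49]
    = 0.396 × [1 + 0.66 × 0.49] = 0.396 × 1.3234 = 0.5241
E(R) = R_f + β_L × MRP = 2.24% + 0.5241 × 4.07% = 4.37%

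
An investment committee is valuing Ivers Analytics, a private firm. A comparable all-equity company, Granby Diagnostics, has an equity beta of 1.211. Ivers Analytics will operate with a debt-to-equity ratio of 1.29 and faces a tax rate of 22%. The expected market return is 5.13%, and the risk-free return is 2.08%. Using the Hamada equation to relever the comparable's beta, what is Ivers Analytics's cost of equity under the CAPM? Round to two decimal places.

β_L = β_U × [1 + (1 − t)(D/E)] = 1.211 × [1 + (1 − 0.22) × 1.29]
    = 1.211 × [1 + 0.78 × 1.29] = 1.211 × 2.0062 = 2.4295
MRP = 5.13% − 2.08% = 3.05%
E(R) = R_f + β_L × MRP = 2.08% + 2.4295 × 3.05% = 9.49%

9.49%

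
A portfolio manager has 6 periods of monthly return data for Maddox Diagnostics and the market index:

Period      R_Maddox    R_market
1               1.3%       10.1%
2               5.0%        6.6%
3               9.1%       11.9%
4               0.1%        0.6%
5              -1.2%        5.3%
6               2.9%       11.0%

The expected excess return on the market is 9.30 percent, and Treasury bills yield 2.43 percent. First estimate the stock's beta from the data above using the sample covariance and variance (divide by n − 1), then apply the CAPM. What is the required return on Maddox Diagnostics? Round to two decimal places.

7.47%

Mean R_i = (1.3 + 5.0 + 9.1 + 0.1 − 1.2 + 2.9) / 6 = 2.8667%
Mean R_m = (10.1 + 6.6 + 11.9 + 0.6 + 5.3 + 11.0) / 6 = 7.5833%
Σ(R_i − R̄_i)(R_m − R̄_m) = 49.5867  ⇒  Cov = 49.5867 / 5 = 9.9173
Σ(R_m − R̄_m)² = 91.5883  ⇒  Var(R_m) = 91.5883 / 5 = 18.3177
β = Cov / Var(R_m) = 9.9173 / 18.3177 = 0.5414
E(R) = R_f + β × MRP = 2.43% + 0.5414 × 9.30% = 7.47%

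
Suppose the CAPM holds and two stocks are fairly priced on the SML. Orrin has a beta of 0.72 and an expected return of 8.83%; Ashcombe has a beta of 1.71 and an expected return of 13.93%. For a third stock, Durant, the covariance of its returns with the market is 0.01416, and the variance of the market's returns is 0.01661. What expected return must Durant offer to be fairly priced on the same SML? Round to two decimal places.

MRP = (13.93% − 8.83%) / (1.71 − 0.72) = 5.1515%
R_f = 8.83% − 0.72 × 5.1515% = 5.1209%
β_Durant = Cov / Var(R_m) = 0.01416 / 0.01661 = 0.8525
E(R_Durant) = R_f + β × MRP = 5.1209% + 0.8525 × 5.1515% = 9.51%

9.51%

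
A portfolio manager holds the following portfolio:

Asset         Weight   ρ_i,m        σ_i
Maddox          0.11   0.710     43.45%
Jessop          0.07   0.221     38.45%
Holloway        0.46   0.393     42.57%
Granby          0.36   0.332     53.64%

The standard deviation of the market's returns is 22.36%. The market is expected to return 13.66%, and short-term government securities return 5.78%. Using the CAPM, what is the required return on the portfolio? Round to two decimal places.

12.16%

β_Maddox = 0.710 × 43.45% / 22.36% = 1.3797
β_Jessop = 0.221 × 38.45% / 22.36% = 0.3800
β_Holloway = 0.393 × 42.57% / 22.36% = 0.7482
β_Granby = 0.332 × 53.64% / 22.36% = 0.7964
β_P = Σ w_i β_i = 0.11×1.3797 + 0.07×0.3800 + 0.46×0.7482 + 0.36×0.7964 = 0.8092
MRP = 13.66% − 5.78% = 7.88%
E(R_P) = R_f + β_P × MRP = 5.78% + 0.8092 × 7.88% = 12.16%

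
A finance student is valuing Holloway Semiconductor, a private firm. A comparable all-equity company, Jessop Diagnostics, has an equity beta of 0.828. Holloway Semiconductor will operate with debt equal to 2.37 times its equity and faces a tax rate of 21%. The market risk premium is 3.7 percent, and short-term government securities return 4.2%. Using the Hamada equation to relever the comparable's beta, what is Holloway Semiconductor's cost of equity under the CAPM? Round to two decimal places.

β_L = β_U × [1 + (1 − t)(D/E)] = 0.828 × [1 + (1 − 0.21) × 2.37]
    = 0.828 × [1 + 0.79 × 2.37] = 0.828 × 2.8723 = 2.3783
E(R) = R_f + β_L × MRP = 4.2% + 2.3783 × 3.7% = 13.00%

13.00%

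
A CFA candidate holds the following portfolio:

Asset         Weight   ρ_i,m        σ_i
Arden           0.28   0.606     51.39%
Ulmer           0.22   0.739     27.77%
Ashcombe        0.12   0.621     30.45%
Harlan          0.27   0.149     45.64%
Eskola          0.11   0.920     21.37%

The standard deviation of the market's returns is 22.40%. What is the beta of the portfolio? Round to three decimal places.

β_Arden = 0.606 × 51.39% / 22.40% = 1.3903
β_Ulmer = 0.739 × 27.77% / 22.40% = 0.9162
β_Ashcombe = 0.621 × 30.45% / 22.40% = 0.8442
β_Harlan = 0.149 × 45.64% / 22.40% = 0.3036
β_Eskola = 0.920 × 21.37% / 22.40% = 0.8777
β_P = Σ w_i β_i = 0.28×1.3903 + 0.22×0.9162 + 0.12×0.8442 + 0.27×0.3036 + 0.11×0.8777 = 0.8707

0.871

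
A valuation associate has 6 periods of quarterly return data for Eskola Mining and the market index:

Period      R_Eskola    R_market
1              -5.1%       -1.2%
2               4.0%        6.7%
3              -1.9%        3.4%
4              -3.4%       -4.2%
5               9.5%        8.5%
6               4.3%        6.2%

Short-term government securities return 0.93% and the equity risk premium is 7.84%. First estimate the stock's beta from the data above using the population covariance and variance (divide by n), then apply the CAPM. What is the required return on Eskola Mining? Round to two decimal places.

Mean R_i = (-5.1 + 4.0 − 1.9 − 3.4 + 9.5 + 4.3) / 6 = 1.2333%
Mean R_m = (-1.2 + 6.7 + 3.4 − 4.2 + 8.5 + 6.2) / 6 = 3.2333%
Σ(R_i − R̄_i)(R_m − R̄_m) = 124.2233  ⇒  Cov = 124.2233 / 6 = 20.7039
Σ(R_m − R̄_m)² = 123.4933  ⇒  Var(R_m) = 123.4933 / 6 = 20.5822
β = Cov / Var(R_m) = 20.7039 / 20.5822 = 1.0059
E(R) = R_f + β × MRP = 0.93% + 1.0059 × 7.84% = 8.82%

8.82%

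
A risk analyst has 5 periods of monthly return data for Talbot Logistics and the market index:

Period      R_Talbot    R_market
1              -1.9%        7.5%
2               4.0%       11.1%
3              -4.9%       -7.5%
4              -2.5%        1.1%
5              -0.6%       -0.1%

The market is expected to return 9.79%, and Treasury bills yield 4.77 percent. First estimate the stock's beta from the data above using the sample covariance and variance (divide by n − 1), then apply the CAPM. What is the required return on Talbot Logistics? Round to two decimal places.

6.67%

Mean R_i = (-1.9 + 4.0 − 4.9 − 2.5 − 0.6) / 5 = -1.1800%
Mean R_m = (7.5 + 11.1 − 7.5 + 1.1 − 0.1) / 5 = 2.4200%
Σ(R_i − R̄_i)(R_m − R̄_m) = 78.4880  ⇒  Cov = 78.4880 / 4 = 19.6220
Σ(R_m − R̄_m)² = 207.6480  ⇒  Var(R_m) = 207.6480 / 4 = 51.9120
β = Cov / Var(R_m) = 19.6220 / 51.9120 = 0.3780
MRP = 9.79% − 4.77% = 5.02%
E(R) = R_f + β × MRP = 4.77% + 0.3780 × 5.02% = 6.67%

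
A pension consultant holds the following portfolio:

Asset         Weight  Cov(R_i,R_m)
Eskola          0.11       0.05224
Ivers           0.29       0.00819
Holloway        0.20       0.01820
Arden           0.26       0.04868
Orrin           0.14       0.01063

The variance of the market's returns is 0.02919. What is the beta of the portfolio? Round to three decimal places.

0.888

β_Eskola = 0.05224 / 0.02919 = 1.7897
β_Ivers = 0.00819 / 0.02919 = 0.2806
β_Holloway = 0.01820 / 0.02919 = 0.6235
β_Arden = 0.04868 / 0.02919 = 1.6677
β_Orrin = 0.01063 / 0.02919 = 0.3642
β_P = Σ w_i β_i = 0.11×1.7897 + 0.29×0.2806 + 0.20×0.6235 + 0.26×1.6677 + 0.14×0.3642 = 0.8875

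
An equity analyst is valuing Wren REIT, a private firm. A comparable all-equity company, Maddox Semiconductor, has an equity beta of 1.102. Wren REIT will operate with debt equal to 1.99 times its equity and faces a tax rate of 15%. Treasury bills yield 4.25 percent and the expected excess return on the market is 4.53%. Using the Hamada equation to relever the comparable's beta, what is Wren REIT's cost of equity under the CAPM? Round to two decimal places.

β_L = β_U × [1 + (1 − t)(D/E)] = 1.102 × [1 + (1 − 0.15) × 1.99]
    = 1.102 × [1 + 0.85 × 1.99] = 1.102 × 2.6915 = 2.9660
E(R) = R_f + β_L × MRP = 4.25% + 2.9660 × 4.53% = 17.69%

17.69%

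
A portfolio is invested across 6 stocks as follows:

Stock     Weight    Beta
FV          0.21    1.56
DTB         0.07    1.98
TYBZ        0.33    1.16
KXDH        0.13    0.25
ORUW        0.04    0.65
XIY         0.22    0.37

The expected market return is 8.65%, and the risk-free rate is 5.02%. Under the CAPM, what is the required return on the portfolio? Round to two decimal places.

β_P = Σ w_i β_i = 0.21×1.56 + 0.07×1.98 + 0.33×1.16 + 0.13×0.25 + 0.04×0.65 + 0.22×0.37 = 0.9889
MRP = 8.65% − 5.02% = 3.63%
E(R_P) = R_f + β_P × MRP = 5.02% + 0.9889 × 3.63% = 8.61%

8.61%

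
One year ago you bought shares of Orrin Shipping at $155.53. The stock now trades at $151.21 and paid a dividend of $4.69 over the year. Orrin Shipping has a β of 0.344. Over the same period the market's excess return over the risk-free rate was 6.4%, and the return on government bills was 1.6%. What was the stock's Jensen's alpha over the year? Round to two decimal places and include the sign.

Realised HPR = (P1 + D1 − P0) / P0 = (151.21 + 4.69 − 155.53) / 155.53 = 0.37 / 155.53 = 0.2379%
CAPM required = R_f + β·MRP = 1.6% + 0.344 × 6.4% = 3.8016%
α = realised − required = 0.2379% − 3.8016% = -3.56%

-3.56%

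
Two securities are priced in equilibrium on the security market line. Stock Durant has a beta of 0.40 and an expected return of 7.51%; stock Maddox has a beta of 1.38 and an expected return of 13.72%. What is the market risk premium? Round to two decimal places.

Both satisfy E(R) = R_f + β·MRP, so the slope of the SML is
MRP = (13.72% − 7.51%) / (1.38 − 0.40) = 6.21% / 0.98 = 6.3367%

6.34%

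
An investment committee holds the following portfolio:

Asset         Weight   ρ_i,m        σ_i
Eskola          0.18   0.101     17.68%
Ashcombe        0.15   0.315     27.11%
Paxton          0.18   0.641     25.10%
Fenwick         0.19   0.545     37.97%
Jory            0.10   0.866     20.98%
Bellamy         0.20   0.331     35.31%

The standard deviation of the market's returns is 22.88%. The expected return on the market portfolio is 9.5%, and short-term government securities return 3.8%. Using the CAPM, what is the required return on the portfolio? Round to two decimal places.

6.94%

β_Eskola = 0.101 × 17.68% / 22.88% = 0.0780
β_Ashcombe = 0.315 × 27.11% / 22.88% = 0.3732
β_Paxton = 0.641 × 25.10% / 22.88% = 0.7032
β_Fenwick = 0.545 × 37.97% / 22.88% = 0.9044
β_Jory = 0.866 × 20.98% / 22.88% = 0.7941
β_Bellamy = 0.331 × 35.31% / 22.88% = 0.5108
β_P = Σ w_i β_i = 0.18×0.0780 + 0.15×0.3732 + 0.18×0.7032 + 0.19×0.9044 + 0.10×0.7941 + 0.20×0.5108 = 0.5500
MRP = 9.5% − 3.8% = 5.70%
E(R_P) = R_f + β_P × MRP = 3.8% + 0.5500 × 5.7% = 6.94%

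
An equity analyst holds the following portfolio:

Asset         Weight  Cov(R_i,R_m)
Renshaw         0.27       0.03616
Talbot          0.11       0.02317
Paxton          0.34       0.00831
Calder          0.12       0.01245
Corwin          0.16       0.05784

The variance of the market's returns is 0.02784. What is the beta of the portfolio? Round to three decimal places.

0.930

β_Renshaw = 0.03616 / 0.02784 = 1.2989
β_Talbot = 0.02317 / 0.02784 = 0.8323
β_Paxton = 0.00831 / 0.02784 = 0.2985
β_Calder = 0.01245 / 0.02784 = 0.4472
β_Corwin = 0.05784 / 0.02784 = 2.0776
β_P = Σ w_i β_i = 0.27×1.2989 + 0.11×0.8323 + 0.34×0.2985 + 0.12×0.4472 + 0.16×2.0776 = 0.9298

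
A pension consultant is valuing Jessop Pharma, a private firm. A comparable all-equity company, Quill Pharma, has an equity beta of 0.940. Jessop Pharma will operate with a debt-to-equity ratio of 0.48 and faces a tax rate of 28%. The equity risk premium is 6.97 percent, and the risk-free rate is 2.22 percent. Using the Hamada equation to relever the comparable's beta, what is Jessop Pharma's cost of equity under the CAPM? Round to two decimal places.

β_L = β_U × [1 + (1 − t)(D/E)] = 0.940 × [1 + (1 − 0.28) × 0.48]
    = 0.940 × [1 + 0.72 × 0.48] = 0.940 × 1.3456 = 1.2649
E(R) = R_f + β_L × MRP = 2.22% + 1.2649 × 6.97% = 11.04%

11.04%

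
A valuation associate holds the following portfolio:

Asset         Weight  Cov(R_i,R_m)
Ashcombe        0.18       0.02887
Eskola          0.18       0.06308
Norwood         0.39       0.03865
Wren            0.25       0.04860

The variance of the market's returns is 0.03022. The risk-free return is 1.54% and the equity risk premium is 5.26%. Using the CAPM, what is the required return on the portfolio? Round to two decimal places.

9.16%

β_Ashcombe = 0.02887 / 0.03022 = 0.9553
β_Eskola = 0.06308 / 0.03022 = 2.0874
β_Norwood = 0.03865 / 0.03022 = 1.2790
β_Wren = 0.04860 / 0.03022 = 1.6082
β_P = Σ w_i β_i = 0.18×0.9553 + 0.18×2.0874 + 0.39×1.2790 + 0.25×1.6082 = 1.4485
E(R_P) = R_f + β_P × MRP = 1.54% + 1.4485 × 5.26% = 9.16%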